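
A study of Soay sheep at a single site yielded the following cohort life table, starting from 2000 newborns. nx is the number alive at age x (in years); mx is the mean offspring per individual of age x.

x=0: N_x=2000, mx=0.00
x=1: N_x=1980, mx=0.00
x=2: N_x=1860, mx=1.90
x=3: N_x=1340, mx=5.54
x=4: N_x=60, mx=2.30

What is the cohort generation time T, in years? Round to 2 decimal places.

2.69

lx = nx/n0 = nx/2000: 1, 0.99, 0.93, 0.67, 0.03
lx·mx: 0, 0, 1.767, 3.7118, 0.069 → R0 = 5.5478
x·lx·mx: 0, 0, 3.534, 11.1354, 0.276 → Σ = 14.9454
T = 14.9454 / 5.5478 = 2.693933… → 2.69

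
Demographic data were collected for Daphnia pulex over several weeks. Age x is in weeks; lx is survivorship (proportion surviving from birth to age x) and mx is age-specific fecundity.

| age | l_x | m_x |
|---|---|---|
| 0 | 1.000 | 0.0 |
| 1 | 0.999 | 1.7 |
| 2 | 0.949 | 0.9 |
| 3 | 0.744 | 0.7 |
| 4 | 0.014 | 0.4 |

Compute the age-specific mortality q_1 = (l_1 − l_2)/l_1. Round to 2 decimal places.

0.05

q_1 = (l_1 − l_2) / l_1 = (0.999 − 0.949) / 0.999
     = 0.05 / 0.999 = 0.05005… → 0.05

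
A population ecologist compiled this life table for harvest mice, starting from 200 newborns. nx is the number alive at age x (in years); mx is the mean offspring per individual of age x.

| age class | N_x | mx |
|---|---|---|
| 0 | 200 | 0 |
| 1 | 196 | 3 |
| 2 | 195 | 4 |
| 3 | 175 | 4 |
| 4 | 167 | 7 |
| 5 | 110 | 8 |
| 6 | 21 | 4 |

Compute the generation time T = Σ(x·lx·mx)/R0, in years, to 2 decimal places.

lx = nx/n0 = nx/200: 1, 0.98, 0.975, 0.875, 0.835, 0.55, 0.105
lx·mx: 0, 2.94, 3.9, 3.5, 5.845, 4.4, 0.42 → R0 = 21.005
x·lx·mx: 0, 2.94, 7.8, 10.5, 23.38, 22, 2.52 → Σ = 69.14
T = 69.14 / 21.005 = 3.291597… → 3.29

3.29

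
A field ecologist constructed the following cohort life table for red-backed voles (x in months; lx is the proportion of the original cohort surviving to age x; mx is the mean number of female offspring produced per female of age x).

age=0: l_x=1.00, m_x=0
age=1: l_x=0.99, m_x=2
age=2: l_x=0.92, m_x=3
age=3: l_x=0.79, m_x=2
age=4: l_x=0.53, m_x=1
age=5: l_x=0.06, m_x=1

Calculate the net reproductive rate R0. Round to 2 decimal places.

lx·mx by age: 0, 1.98, 2.76, 1.58, 0.53, 0.06
R0 = Σ lx·mx = 6.91 → 6.91

6.91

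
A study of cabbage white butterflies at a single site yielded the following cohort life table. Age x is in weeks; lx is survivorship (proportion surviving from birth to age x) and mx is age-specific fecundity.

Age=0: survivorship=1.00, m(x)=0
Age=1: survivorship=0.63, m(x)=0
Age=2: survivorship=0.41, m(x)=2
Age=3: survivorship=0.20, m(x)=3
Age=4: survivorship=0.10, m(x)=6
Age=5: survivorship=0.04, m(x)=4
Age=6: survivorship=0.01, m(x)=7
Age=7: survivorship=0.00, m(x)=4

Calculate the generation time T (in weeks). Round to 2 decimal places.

3.14

lx·mx: 0, 0, 0.82, 0.6, 0.6, 0.16, 0.07, 0 → R0 = 2.25
x·lx·mx: 0, 0, 1.64, 1.8, 2.4, 0.8, 0.42, 0 → Σ = 7.06
T = 7.06 / 2.25 = 3.137778… → 3.14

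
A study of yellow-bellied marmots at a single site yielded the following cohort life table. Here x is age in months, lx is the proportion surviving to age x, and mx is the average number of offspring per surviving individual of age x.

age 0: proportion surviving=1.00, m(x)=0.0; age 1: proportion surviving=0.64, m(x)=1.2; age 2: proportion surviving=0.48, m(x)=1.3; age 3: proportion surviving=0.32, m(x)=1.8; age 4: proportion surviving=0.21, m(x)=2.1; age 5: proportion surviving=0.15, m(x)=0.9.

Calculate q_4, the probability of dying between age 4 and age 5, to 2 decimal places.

0.29

q_4 = (l_4 − l_5) / l_4 = (0.21 − 0.15) / 0.21
     = 0.06 / 0.21 = 0.285714… → 0.29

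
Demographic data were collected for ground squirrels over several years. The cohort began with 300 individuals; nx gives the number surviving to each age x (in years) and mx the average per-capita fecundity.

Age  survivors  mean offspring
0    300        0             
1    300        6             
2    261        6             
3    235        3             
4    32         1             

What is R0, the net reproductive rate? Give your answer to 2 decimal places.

13.68

lx = nx/n0 = nx/300: 1, 1, 0.87, 0.78333…, 0.10667…
lx·mx by age: 0, 6, 5.22, 2.35…, 0.106667…
R0 = Σ lx·mx = 13.676667… → 13.68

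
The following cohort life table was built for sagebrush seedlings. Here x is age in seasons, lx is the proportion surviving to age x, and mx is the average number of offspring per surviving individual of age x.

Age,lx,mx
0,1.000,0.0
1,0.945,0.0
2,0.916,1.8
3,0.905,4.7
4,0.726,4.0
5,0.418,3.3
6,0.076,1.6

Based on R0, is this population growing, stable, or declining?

growing

R0 = Σ lx·mx = 0 + 0 + 1.6488 + 4.2535 + 2.904 + 1.3794 + 0.1216 = 10.3073
R0 > 1, so the population is growing.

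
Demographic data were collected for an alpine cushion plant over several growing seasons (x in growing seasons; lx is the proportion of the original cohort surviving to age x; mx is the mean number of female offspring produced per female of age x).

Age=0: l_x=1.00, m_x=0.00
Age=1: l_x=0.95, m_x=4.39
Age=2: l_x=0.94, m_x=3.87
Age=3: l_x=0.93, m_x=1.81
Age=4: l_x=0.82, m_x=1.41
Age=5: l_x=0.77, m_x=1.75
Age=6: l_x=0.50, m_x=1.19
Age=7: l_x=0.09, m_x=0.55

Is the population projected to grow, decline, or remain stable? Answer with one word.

R0 = Σ lx·mx = 0 + 4.1705 + 3.6378 + 1.6833 + 1.1562 + 1.3475 + 0.595 + 0.0495 = 12.6398
R0 > 1, so the population is growing.

growing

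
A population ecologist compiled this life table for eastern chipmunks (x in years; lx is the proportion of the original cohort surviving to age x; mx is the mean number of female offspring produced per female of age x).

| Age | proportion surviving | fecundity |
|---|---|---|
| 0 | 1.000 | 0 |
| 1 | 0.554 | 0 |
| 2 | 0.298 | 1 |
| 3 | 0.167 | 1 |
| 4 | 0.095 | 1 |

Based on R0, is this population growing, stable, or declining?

declining

R0 = Σ lx·mx = 0 + 0 + 0.298 + 0.167 + 0.095 = 0.56
R0 < 1, so the population is declining.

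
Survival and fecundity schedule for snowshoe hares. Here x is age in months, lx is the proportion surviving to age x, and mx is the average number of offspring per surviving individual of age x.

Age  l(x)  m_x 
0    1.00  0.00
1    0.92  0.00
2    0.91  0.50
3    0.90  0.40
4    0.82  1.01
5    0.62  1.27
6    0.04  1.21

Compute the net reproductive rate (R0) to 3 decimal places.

2.479

lx·mx by age: 0, 0, 0.455, 0.36, 0.8282, 0.7874, 0.0484
R0 = Σ lx·mx = 2.479 → 2.479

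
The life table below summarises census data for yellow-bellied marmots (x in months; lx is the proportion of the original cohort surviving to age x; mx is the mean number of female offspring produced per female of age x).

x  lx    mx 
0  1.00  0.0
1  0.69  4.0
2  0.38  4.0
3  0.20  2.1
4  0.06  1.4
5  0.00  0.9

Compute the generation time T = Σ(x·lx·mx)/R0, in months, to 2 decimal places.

1.55

lx·mx: 0, 2.76, 1.52, 0.42, 0.084, 0 → R0 = 4.784
x·lx·mx: 0, 2.76, 3.04, 1.26, 0.336, 0 → Σ = 7.396
T = 7.396 / 4.784 = 1.545987… → 1.55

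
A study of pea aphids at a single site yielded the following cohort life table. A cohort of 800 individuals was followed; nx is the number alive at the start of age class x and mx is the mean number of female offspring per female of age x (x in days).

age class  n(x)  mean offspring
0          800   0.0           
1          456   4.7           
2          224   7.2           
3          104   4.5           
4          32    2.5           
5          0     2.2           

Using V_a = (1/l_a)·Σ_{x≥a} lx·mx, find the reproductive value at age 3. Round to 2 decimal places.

5.27

lx = nx/n0 = nx/800: 1, 0.57, 0.28, 0.13, 0.04, 0
lx·mx for x ≥ 3: 0.585, 0.1, 0 → sum = 0.685
V_3 = 0.685 / l_3 = 0.685 / 0.13 = 5.269231… → 5.27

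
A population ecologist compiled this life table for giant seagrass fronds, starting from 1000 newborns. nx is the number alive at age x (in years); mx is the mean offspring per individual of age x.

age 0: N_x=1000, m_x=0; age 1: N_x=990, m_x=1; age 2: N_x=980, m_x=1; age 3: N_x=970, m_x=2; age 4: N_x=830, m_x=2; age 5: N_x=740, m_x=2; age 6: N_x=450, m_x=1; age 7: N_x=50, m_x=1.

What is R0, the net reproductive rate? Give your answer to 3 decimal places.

lx = nx/n0 = nx/1000: 1, 0.99, 0.98, 0.97, 0.83, 0.74, 0.45, 0.05
lx·mx by age: 0, 0.99, 0.98, 1.94, 1.66, 1.48, 0.45, 0.05
R0 = Σ lx·mx = 7.55 → 7.550

7.550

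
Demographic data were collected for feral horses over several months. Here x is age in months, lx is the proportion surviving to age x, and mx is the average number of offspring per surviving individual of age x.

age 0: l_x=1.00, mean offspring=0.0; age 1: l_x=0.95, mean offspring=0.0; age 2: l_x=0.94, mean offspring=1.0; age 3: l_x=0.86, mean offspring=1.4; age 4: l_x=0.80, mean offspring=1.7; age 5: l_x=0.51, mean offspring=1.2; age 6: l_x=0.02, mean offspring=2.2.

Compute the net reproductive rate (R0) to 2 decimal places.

lx·mx by age: 0, 0, 0.94, 1.204, 1.36, 0.612, 0.044
R0 = Σ lx·mx = 4.16 → 4.16

4.16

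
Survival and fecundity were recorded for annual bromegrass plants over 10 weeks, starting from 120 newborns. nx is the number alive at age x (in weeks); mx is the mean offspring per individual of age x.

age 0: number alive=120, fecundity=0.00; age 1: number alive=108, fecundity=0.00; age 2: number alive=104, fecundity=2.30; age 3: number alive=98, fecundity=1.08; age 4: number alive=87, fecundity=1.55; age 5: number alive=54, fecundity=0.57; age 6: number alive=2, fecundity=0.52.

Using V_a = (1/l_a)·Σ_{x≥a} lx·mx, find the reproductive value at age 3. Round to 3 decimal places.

2.781

lx = nx/n0 = nx/120: 1, 0.9, 0.86667…, 0.81667…, 0.725, 0.45, 0.01667…
lx·mx for x ≥ 3: 0.882…, 1.12375, 0.2565, 0.008667… → sum = 2.270917…
V_3 = 2.270917… / l_3 = 2.270917… / 0.816667… = 2.780714… → 2.781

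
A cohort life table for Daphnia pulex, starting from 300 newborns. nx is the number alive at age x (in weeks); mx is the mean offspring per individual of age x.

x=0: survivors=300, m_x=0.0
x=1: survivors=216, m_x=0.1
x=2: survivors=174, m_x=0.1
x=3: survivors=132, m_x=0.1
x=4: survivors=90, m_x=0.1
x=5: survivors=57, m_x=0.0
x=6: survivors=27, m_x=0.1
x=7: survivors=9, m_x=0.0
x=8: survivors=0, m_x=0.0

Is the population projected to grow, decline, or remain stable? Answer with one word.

lx = nx/n0 = nx/300: 1, 0.72, 0.58, 0.44, 0.3, 0.19, 0.09, 0.03, 0
R0 = Σ lx·mx = 0 + 0.072 + 0.058 + 0.044 + 0.03 + 0 + 0.009 + 0 + 0 = 0.213
R0 < 1, so the population is declining.

declining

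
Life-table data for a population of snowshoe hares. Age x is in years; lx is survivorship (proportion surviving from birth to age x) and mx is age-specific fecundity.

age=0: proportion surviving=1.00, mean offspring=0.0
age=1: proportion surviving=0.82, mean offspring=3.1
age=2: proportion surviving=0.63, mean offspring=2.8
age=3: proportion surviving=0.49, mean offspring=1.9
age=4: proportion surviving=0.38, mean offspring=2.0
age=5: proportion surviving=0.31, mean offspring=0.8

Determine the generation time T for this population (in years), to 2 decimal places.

lx·mx: 0, 2.542, 1.764, 0.931, 0.76, 0.248 → R0 = 6.245
x·lx·mx: 0, 2.542, 3.528, 2.793, 3.04, 1.24 → Σ = 13.143
T = 13.143 / 6.245 = 2.104564… → 2.10

2.10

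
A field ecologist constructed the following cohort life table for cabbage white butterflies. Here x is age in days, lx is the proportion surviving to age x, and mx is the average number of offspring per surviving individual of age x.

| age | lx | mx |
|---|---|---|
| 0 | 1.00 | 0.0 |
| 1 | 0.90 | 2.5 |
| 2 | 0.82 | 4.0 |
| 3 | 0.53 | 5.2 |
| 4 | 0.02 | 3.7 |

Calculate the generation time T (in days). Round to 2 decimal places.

lx·mx: 0, 2.25, 3.28, 2.756, 0.074 → R0 = 8.36
x·lx·mx: 0, 2.25, 6.56, 8.268, 0.296 → Σ = 17.374
T = 17.374 / 8.36 = 2.07823… → 2.08

2.08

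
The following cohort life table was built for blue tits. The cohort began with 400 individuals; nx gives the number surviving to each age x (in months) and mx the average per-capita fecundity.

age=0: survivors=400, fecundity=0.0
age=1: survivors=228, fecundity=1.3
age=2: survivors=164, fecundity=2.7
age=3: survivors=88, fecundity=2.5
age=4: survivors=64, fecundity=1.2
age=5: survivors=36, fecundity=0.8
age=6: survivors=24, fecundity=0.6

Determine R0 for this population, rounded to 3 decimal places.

2.698

lx = nx/n0 = nx/400: 1, 0.57, 0.41, 0.22, 0.16, 0.09, 0.06
lx·mx by age: 0, 0.741, 1.107, 0.55, 0.192, 0.072, 0.036
R0 = Σ lx·mx = 2.698 → 2.698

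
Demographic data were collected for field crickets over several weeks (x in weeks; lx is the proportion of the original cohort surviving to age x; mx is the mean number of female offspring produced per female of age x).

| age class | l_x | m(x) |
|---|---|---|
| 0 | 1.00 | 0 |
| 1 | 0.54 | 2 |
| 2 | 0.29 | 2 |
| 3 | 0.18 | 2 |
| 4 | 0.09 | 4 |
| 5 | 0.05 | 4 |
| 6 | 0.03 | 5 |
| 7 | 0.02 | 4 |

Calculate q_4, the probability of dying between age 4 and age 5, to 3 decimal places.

q_4 = (l_4 − l_5) / l_4 = (0.09 − 0.05) / 0.09
     = 0.04 / 0.09 = 0.444444… → 0.444

0.444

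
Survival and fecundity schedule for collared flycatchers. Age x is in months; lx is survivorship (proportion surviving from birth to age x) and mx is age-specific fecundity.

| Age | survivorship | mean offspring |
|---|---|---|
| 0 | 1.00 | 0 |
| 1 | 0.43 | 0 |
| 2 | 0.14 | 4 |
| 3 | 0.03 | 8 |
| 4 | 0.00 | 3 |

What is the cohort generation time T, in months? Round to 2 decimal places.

lx·mx: 0, 0, 0.56, 0.24, 0 → R0 = 0.8
x·lx·mx: 0, 0, 1.12, 0.72, 0 → Σ = 1.84
T = 1.84 / 0.8 = 2.3 → 2.30

2.30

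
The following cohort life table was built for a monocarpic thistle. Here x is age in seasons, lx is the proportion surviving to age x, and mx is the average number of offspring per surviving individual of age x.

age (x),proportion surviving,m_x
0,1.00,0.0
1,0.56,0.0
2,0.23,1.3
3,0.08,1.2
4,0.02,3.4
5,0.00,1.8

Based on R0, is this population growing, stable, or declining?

declining

R0 = Σ lx·mx = 0 + 0 + 0.299 + 0.096 + 0.068 + 0 = 0.463
R0 < 1, so the population is declining.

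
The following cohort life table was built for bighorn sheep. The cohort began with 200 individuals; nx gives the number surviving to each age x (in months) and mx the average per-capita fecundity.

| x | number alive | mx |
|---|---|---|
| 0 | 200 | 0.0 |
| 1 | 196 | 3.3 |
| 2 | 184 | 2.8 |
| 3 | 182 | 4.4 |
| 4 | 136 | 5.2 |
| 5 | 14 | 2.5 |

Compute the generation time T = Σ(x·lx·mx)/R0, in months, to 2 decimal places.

2.62

lx = nx/n0 = nx/200: 1, 0.98, 0.92, 0.91, 0.68, 0.07
lx·mx: 0, 3.234, 2.576, 4.004, 3.536, 0.175 → R0 = 13.525
x·lx·mx: 0, 3.234, 5.152, 12.012, 14.144, 0.875 → Σ = 35.417
T = 35.417 / 13.525 = 2.618632… → 2.62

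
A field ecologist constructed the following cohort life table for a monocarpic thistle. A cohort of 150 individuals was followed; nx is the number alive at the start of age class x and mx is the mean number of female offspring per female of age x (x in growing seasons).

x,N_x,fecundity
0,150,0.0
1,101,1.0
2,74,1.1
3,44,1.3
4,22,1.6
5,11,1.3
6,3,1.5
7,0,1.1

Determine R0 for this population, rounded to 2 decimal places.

lx = nx/n0 = nx/150: 1, 0.67333…, 0.49333…, 0.29333…, 0.14667…, 0.07333…, 0.02, 0
lx·mx by age: 0, 0.673333…, 0.542667…, 0.381333…, 0.234667…, 0.095333…, 0.03, 0
R0 = Σ lx·mx = 1.957333… → 1.96

1.96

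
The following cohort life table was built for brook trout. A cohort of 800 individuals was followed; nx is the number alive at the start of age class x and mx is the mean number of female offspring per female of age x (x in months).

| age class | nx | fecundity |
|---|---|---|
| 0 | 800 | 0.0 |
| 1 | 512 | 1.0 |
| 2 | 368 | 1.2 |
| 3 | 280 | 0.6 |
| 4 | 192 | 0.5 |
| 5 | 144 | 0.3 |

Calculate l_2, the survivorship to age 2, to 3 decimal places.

l_2 = n_2/n_0 = 368/800 = 0.46 → 0.460

0.460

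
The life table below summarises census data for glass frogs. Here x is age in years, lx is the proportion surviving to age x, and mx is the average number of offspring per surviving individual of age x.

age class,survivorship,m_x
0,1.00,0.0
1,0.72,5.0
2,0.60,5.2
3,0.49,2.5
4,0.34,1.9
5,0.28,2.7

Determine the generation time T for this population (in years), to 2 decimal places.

lx·mx: 0, 3.6, 3.12, 1.225, 0.646, 0.756 → R0 = 9.347
x·lx·mx: 0, 3.6, 6.24, 3.675, 2.584, 3.78 → Σ = 19.879
T = 19.879 / 9.347 = 2.126779… → 2.13

2.13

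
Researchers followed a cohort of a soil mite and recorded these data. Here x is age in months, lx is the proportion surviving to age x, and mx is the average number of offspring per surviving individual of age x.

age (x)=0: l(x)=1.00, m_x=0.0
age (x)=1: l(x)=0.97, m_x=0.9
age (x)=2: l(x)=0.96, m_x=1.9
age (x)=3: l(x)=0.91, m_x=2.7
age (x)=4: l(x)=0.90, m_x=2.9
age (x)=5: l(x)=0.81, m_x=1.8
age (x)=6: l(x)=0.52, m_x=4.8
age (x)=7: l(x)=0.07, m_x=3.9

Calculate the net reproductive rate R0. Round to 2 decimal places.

11.99

lx·mx by age: 0, 0.873, 1.824, 2.457, 2.61, 1.458, 2.496, 0.273
R0 = Σ lx·mx = 11.991 → 11.99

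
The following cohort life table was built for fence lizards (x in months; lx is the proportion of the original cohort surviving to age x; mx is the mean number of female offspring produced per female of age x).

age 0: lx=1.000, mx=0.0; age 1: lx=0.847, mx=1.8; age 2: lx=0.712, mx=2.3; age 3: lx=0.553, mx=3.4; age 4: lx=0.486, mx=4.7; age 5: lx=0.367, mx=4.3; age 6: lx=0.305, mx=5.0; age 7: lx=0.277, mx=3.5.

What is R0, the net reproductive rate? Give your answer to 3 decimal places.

11.399

lx·mx by age: 0, 1.5246, 1.6376, 1.8802, 2.2842, 1.5781, 1.525, 0.9695
R0 = Σ lx·mx = 11.3992 → 11.399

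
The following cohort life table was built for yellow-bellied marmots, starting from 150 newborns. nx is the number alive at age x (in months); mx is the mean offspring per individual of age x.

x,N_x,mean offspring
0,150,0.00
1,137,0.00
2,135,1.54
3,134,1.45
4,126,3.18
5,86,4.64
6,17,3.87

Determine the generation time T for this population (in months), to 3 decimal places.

lx = nx/n0 = nx/150: 1, 0.91333…, 0.9, 0.89333…, 0.84, 0.57333…, 0.11333…
lx·mx: 0, 0, 1.386, 1.295333…, 2.6712, 2.660267…, 0.4386… → R0 = 8.4514…
x·lx·mx: 0, 0, 2.772, 3.886…, 10.6848, 13.301333…, 2.6316… → Σ = 33.275733…
T = 33.275733… / 8.4514… = 3.937304… → 3.937

3.937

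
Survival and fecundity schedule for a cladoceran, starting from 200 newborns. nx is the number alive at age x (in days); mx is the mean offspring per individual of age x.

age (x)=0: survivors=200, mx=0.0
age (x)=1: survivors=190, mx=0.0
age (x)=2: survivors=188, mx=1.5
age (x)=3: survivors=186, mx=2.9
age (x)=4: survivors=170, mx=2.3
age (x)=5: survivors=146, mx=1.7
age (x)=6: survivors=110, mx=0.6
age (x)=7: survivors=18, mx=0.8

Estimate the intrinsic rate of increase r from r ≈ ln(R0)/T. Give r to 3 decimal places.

lx = nx/n0 = nx/200: 1, 0.95, 0.94, 0.93, 0.85, 0.73, 0.55, 0.09
R0 = Σ lx·mx = 0 + 0 + 1.41 + 2.697 + 1.955 + 1.241 + 0.33 + 0.072 = 7.705
Σ x·lx·mx = 27.42; T = 27.42/7.705 = 3.55873…
r ≈ ln(R0)/T = ln(7.705)/3.55873… = 0.57376… → 0.574

0.574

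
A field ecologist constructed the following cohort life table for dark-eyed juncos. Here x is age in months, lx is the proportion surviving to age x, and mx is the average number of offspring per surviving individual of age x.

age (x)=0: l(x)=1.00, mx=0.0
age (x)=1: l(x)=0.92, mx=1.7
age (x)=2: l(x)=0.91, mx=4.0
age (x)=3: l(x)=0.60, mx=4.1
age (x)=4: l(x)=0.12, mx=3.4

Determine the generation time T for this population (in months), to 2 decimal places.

lx·mx: 0, 1.564, 3.64, 2.46, 0.408 → R0 = 8.072
x·lx·mx: 0, 1.564, 7.28, 7.38, 1.632 → Σ = 17.856
T = 17.856 / 8.072 = 2.212091… → 2.21

2.21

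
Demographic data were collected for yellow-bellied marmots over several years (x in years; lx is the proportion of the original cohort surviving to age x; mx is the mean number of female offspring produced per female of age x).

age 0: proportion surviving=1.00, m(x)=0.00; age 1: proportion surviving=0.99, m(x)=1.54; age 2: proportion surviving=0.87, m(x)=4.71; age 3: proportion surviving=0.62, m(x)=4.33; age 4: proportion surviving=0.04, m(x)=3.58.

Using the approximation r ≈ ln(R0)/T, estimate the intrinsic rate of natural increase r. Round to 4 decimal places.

0.9830

R0 = Σ lx·mx = 0 + 1.5246 + 4.0977 + 2.6846 + 0.1432 = 8.4501
Σ x·lx·mx = 18.3466; T = 18.3466/8.4501 = 2.17117…
r ≈ ln(R0)/T = ln(8.4501)/2.17117… = 0.982963… → 0.9830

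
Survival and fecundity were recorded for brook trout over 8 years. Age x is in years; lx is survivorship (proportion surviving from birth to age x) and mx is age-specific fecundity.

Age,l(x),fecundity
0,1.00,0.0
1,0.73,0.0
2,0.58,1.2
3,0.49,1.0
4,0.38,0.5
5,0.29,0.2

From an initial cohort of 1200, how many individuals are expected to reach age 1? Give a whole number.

Expected survivors = N0 · l_1 = 1200 × 0.73 = 876 → 876

876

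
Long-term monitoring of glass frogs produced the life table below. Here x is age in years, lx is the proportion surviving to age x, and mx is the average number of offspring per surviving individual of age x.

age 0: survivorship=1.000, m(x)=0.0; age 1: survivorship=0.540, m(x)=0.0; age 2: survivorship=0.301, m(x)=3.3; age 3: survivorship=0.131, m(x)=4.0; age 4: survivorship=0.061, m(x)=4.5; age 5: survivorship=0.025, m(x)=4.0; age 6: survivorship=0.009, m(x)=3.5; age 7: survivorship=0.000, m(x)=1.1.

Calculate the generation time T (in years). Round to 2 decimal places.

lx·mx: 0, 0, 0.9933, 0.524, 0.2745, 0.1, 0.0315, 0 → R0 = 1.9233
x·lx·mx: 0, 0, 1.9866, 1.572, 1.098, 0.5, 0.189, 0 → Σ = 5.3456
T = 5.3456 / 1.9233 = 2.77939… → 2.78

2.78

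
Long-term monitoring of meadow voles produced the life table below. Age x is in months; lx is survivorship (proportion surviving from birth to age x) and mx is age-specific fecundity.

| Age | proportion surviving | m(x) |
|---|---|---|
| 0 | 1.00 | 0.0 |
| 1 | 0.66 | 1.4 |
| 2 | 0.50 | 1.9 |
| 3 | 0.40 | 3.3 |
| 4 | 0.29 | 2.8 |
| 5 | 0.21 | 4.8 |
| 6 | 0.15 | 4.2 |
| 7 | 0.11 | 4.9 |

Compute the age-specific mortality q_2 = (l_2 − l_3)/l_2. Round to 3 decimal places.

q_2 = (l_2 − l_3) / l_2 = (0.5 − 0.4) / 0.5
     = 0.1 / 0.5 = 0.2 → 0.200

0.200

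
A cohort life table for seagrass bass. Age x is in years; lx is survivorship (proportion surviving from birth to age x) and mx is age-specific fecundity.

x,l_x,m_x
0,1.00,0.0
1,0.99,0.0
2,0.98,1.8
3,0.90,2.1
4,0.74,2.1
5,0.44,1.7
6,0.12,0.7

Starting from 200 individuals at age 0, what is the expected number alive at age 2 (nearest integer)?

Expected survivors = N0 · l_2 = 200 × 0.98 = 196 → 196

196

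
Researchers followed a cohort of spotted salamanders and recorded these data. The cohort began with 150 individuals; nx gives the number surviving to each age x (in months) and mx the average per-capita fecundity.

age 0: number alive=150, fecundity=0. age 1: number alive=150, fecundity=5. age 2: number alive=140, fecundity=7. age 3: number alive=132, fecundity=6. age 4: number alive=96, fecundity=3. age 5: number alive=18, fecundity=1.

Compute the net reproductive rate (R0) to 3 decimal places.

18.853

lx = nx/n0 = nx/150: 1, 1, 0.93333…, 0.88, 0.64, 0.12
lx·mx by age: 0, 5, 6.533333…, 5.28, 1.92, 0.12
R0 = Σ lx·mx = 18.853333… → 18.853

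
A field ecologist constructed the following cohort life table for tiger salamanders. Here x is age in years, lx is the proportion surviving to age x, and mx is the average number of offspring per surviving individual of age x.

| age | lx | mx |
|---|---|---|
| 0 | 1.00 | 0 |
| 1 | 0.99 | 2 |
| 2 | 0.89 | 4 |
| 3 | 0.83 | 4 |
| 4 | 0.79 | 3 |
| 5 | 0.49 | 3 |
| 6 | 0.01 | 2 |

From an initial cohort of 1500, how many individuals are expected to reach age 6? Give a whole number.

Expected survivors = N0 · l_6 = 1500 × 0.01 = 15 → 15

15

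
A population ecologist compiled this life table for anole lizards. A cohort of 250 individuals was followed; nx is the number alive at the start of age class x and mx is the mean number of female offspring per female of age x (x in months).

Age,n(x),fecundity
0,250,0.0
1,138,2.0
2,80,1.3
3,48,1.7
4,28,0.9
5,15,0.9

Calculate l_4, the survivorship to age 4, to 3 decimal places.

0.112

l_4 = n_4/n_0 = 28/250 = 0.112 → 0.112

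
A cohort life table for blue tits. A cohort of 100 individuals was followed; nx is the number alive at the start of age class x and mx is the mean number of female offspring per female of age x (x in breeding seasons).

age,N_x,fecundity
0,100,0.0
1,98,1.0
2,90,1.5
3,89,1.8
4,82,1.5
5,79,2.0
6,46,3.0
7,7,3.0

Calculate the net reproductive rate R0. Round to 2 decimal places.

lx = nx/n0 = nx/100: 1, 0.98, 0.9, 0.89, 0.82, 0.79, 0.46, 0.07
lx·mx by age: 0, 0.98, 1.35, 1.602, 1.23, 1.58, 1.38, 0.21
R0 = Σ lx·mx = 8.332 → 8.33

8.33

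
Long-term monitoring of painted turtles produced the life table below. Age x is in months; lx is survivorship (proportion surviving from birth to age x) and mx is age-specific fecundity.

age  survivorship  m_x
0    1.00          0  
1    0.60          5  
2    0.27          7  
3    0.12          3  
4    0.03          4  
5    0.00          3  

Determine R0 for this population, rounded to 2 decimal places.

5.37

lx·mx by age: 0, 3, 1.89, 0.36, 0.12, 0
R0 = Σ lx·mx = 5.37 → 5.37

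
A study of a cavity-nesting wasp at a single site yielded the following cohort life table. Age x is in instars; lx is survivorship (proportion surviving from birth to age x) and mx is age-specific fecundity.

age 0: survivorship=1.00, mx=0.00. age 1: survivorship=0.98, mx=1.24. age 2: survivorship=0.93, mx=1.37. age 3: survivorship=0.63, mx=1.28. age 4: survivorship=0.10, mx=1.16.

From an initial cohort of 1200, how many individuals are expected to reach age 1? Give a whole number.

1176

Expected survivors = N0 · l_1 = 1200 × 0.98 = 1176 → 1176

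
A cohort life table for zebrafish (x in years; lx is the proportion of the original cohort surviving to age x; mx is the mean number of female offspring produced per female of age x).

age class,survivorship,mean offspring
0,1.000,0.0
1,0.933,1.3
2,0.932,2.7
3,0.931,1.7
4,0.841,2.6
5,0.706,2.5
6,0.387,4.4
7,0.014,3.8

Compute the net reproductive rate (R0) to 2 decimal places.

lx·mx by age: 0, 1.2129, 2.5164, 1.5827, 2.1866, 1.765, 1.7028, 0.0532
R0 = Σ lx·mx = 11.0196 → 11.02

11.02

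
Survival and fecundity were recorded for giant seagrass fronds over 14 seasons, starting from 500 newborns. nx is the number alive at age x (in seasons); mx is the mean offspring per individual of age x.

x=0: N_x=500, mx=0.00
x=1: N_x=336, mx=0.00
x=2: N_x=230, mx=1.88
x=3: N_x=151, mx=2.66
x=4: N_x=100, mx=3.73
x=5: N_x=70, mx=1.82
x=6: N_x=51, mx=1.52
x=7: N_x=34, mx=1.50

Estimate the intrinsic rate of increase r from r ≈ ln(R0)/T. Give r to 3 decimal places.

lx = nx/n0 = nx/500: 1, 0.672, 0.46, 0.302, 0.2, 0.14, 0.102, 0.068
R0 = Σ lx·mx = 0 + 0 + 0.8648 + 0.80332 + 0.746 + 0.2548 + 0.15504 + 0.102 = 2.92596
Σ x·lx·mx = 10.0418; T = 10.0418/2.92596 = 3.43197…
r ≈ ln(R0)/T = ln(2.92596)/3.43197… = 0.31283… → 0.313

0.313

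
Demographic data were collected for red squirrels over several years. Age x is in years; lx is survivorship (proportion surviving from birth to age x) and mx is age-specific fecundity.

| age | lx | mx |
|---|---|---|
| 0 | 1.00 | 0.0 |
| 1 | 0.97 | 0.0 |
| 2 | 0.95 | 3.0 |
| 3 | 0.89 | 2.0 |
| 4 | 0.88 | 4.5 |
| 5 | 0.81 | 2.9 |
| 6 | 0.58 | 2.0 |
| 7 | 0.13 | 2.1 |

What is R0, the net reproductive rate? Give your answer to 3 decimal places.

12.372

lx·mx by age: 0, 0, 2.85, 1.78, 3.96, 2.349, 1.16, 0.273
R0 = Σ lx·mx = 12.372 → 12.372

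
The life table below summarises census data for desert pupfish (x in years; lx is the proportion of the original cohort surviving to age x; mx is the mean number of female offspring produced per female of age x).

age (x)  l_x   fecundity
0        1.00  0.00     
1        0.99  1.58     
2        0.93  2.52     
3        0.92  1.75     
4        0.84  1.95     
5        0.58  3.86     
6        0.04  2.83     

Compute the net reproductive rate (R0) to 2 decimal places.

9.51

lx·mx by age: 0, 1.5642, 2.3436, 1.61, 1.638, 2.2388, 0.1132
R0 = Σ lx·mx = 9.5078 → 9.51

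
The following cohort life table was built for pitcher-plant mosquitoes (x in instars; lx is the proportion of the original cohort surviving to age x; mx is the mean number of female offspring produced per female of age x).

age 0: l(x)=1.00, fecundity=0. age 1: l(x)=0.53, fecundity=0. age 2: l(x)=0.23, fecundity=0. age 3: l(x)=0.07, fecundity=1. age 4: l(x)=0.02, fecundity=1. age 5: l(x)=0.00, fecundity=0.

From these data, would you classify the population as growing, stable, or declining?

declining

R0 = Σ lx·mx = 0 + 0 + 0 + 0.07 + 0.02 + 0 = 0.09
R0 < 1, so the population is declining.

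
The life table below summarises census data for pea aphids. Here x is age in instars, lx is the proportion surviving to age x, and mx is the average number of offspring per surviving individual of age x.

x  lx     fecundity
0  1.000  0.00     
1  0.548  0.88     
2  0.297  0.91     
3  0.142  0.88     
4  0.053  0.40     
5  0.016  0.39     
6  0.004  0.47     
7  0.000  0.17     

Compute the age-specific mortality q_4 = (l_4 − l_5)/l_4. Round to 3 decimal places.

q_4 = (l_4 − l_5) / l_4 = (0.053 − 0.016) / 0.053
     = 0.037 / 0.053 = 0.698113… → 0.698

0.698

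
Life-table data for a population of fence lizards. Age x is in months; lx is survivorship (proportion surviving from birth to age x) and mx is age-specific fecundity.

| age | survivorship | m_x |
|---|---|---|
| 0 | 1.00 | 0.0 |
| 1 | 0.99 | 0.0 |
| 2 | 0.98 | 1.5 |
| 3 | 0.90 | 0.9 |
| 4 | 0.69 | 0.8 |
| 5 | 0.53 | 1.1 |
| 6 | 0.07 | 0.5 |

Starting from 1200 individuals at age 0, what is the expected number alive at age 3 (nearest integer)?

1080

Expected survivors = N0 · l_3 = 1200 × 0.90 = 1080 → 1080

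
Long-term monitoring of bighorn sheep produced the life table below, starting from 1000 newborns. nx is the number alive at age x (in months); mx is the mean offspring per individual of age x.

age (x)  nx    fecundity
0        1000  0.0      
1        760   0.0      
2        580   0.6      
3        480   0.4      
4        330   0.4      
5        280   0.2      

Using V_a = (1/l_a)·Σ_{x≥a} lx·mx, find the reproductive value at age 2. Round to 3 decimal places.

1.255

lx = nx/n0 = nx/1000: 1, 0.76, 0.58, 0.48, 0.33, 0.28
lx·mx for x ≥ 2: 0.348, 0.192, 0.132, 0.056 → sum = 0.728
V_2 = 0.728 / l_2 = 0.728 / 0.58 = 1.255172… → 1.255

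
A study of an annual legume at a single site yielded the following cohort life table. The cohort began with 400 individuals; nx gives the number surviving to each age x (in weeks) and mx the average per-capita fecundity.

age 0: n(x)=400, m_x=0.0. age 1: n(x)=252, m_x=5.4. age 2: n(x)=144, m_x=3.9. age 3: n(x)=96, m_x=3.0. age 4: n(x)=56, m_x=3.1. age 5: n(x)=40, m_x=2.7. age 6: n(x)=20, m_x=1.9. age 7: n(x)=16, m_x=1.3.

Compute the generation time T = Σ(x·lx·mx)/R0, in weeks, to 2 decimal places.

lx = nx/n0 = nx/400: 1, 0.63, 0.36, 0.24, 0.14, 0.1, 0.05, 0.04
lx·mx: 0, 3.402, 1.404, 0.72, 0.434, 0.27, 0.095, 0.052 → R0 = 6.377
x·lx·mx: 0, 3.402, 2.808, 2.16, 1.736, 1.35, 0.57, 0.364 → Σ = 12.39
T = 12.39 / 6.377 = 1.94292… → 1.94

1.94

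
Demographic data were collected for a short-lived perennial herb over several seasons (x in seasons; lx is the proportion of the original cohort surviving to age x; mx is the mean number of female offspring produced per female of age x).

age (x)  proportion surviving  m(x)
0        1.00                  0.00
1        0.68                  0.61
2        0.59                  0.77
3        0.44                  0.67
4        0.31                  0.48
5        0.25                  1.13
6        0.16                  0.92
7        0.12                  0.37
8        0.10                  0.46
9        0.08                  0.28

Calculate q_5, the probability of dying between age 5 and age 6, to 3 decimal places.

q_5 = (l_5 − l_6) / l_5 = (0.25 − 0.16) / 0.25
     = 0.09 / 0.25 = 0.36 → 0.360

0.360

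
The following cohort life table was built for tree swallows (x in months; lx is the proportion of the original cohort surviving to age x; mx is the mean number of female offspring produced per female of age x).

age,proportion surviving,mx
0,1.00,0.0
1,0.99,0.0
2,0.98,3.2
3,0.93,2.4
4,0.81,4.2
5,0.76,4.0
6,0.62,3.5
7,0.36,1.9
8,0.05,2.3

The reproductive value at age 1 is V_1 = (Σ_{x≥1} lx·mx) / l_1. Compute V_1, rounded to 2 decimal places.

lx·mx for x ≥ 1: 0, 3.136, 2.232, 3.402, 3.04, 2.17, 0.684, 0.115 → sum = 14.779
V_1 = 14.779 / l_1 = 14.779 / 0.99 = 14.928283… → 14.93

14.93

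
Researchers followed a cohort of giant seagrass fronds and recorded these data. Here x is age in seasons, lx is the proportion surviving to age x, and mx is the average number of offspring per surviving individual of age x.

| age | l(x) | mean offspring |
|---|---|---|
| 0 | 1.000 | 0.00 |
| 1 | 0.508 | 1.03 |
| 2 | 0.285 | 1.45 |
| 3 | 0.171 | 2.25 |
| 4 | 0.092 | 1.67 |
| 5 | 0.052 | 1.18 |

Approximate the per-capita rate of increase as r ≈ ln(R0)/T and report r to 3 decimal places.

0.193

R0 = Σ lx·mx = 0 + 0.52324 + 0.41325 + 0.38475 + 0.15364 + 0.06136 = 1.53624
Σ x·lx·mx = 3.42535; T = 3.42535/1.53624 = 2.2297…
r ≈ ln(R0)/T = ln(1.53624)/2.2297… = 0.19255… → 0.193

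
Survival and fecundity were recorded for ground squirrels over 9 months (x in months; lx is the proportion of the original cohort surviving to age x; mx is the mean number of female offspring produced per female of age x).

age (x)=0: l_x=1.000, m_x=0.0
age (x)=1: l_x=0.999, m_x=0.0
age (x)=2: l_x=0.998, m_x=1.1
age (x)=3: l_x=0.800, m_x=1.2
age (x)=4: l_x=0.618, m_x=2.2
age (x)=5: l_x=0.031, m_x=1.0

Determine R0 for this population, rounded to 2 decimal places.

3.45

lx·mx by age: 0, 0, 1.0978, 0.96, 1.3596, 0.031
R0 = Σ lx·mx = 3.4484 → 3.45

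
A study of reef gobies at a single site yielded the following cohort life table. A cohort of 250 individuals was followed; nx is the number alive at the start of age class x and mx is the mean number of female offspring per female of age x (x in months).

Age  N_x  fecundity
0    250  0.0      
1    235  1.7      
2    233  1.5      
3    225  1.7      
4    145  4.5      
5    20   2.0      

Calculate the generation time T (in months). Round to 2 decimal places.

lx = nx/n0 = nx/250: 1, 0.94, 0.932, 0.9, 0.58, 0.08
lx·mx: 0, 1.598, 1.398, 1.53, 2.61, 0.16 → R0 = 7.296
x·lx·mx: 0, 1.598, 2.796, 4.59, 10.44, 0.8 → Σ = 20.224
T = 20.224 / 7.296 = 2.77193… → 2.77

2.77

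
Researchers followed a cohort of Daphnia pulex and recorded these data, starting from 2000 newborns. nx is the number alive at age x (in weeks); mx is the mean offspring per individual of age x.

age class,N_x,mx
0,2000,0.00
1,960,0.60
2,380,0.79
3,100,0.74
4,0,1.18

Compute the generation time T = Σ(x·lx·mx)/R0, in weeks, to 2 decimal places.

lx = nx/n0 = nx/2000: 1, 0.48, 0.19, 0.05, 0
lx·mx: 0, 0.288, 0.1501, 0.037, 0 → R0 = 0.4751
x·lx·mx: 0, 0.288, 0.3002, 0.111, 0 → Σ = 0.6992
T = 0.6992 / 0.4751 = 1.47169… → 1.47

1.47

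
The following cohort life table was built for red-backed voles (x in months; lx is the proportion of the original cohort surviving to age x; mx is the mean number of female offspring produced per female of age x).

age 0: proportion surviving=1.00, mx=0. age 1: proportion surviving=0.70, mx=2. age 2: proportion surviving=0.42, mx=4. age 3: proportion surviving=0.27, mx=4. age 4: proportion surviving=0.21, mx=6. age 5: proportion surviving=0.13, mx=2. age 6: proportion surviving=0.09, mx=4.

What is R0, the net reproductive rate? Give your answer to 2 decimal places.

6.04

lx·mx by age: 0, 1.4, 1.68, 1.08, 1.26, 0.26, 0.36
R0 = Σ lx·mx = 6.04 → 6.04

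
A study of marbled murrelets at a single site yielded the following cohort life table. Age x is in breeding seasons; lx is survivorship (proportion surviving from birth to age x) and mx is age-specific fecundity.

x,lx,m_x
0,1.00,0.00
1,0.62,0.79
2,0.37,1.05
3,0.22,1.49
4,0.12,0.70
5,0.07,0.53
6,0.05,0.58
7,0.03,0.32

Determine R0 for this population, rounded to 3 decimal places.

lx·mx by age: 0, 0.4898, 0.3885, 0.3278, 0.084, 0.0371, 0.029, 0.0096
R0 = Σ lx·mx = 1.3658 → 1.366

1.366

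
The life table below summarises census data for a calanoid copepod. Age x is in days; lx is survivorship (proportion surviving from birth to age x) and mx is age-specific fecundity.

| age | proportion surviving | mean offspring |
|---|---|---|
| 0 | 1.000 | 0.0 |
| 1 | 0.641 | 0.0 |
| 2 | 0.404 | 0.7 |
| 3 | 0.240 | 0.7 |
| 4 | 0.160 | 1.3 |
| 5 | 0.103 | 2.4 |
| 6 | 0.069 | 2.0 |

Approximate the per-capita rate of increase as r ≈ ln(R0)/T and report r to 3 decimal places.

R0 = Σ lx·mx = 0 + 0 + 0.2828 + 0.168 + 0.208 + 0.2472 + 0.138 = 1.044
Σ x·lx·mx = 3.9656; T = 3.9656/1.044 = 3.79847…
r ≈ ln(R0)/T = ln(1.044)/3.79847… = 0.01134… → 0.011

0.011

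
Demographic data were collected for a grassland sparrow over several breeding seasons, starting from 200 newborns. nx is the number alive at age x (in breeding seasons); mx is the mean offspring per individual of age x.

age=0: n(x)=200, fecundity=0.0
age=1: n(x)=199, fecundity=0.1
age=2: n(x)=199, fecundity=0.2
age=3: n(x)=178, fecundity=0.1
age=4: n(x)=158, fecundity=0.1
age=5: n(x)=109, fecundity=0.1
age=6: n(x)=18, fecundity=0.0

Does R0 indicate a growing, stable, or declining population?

lx = nx/n0 = nx/200: 1, 0.995, 0.995, 0.89, 0.79, 0.545, 0.09
R0 = Σ lx·mx = 0 + 0.0995 + 0.199 + 0.089 + 0.079 + 0.0545 + 0 = 0.521
R0 < 1, so the population is declining.

declining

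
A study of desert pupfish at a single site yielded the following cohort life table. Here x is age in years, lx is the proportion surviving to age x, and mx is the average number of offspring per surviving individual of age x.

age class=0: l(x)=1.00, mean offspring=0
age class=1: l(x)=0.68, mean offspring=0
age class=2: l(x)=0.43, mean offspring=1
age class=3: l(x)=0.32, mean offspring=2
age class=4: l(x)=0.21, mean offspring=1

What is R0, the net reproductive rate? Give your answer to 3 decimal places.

lx·mx by age: 0, 0, 0.43, 0.64, 0.21
R0 = Σ lx·mx = 1.28 → 1.280

1.280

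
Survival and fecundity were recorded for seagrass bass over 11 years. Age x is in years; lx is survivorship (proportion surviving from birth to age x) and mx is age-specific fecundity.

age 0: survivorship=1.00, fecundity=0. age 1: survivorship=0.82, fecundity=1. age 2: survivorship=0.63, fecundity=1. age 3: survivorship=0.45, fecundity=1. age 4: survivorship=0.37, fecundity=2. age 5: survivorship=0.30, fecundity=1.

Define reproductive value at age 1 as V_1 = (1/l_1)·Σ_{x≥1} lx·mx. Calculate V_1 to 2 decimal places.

3.59

lx·mx for x ≥ 1: 0.82, 0.63, 0.45, 0.74, 0.3 → sum = 2.94
V_1 = 2.94 / l_1 = 2.94 / 0.82 = 3.585366… → 3.59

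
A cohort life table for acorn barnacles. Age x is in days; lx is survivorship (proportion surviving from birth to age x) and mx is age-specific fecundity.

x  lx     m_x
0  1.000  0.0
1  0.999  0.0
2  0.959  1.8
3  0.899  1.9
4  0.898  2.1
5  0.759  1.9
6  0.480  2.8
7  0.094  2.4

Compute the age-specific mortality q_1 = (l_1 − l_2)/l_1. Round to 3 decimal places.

0.040

q_1 = (l_1 − l_2) / l_1 = (0.999 − 0.959) / 0.999
     = 0.04 / 0.999 = 0.04004… → 0.040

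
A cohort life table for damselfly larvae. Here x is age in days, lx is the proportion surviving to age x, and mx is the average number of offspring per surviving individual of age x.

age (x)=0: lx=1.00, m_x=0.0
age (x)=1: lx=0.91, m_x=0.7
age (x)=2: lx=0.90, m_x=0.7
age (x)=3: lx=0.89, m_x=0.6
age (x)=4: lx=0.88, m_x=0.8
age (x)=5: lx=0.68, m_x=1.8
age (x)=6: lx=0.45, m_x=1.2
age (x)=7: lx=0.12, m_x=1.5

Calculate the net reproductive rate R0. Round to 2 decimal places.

lx·mx by age: 0, 0.637, 0.63, 0.534, 0.704, 1.224, 0.54, 0.18
R0 = Σ lx·mx = 4.449 → 4.45

4.45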